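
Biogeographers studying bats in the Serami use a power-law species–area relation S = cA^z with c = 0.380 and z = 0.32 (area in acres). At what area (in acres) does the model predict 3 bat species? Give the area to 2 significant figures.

640 acres

3 = 0.38 × A^0.32  ⇒  A^0.32 = 3/0.38 = 7.895
ln A = ln(7.895) / 0.32 = 2.0662 / 0.32 = 6.4569
A = e^6.4569 ≈ 637.1 acres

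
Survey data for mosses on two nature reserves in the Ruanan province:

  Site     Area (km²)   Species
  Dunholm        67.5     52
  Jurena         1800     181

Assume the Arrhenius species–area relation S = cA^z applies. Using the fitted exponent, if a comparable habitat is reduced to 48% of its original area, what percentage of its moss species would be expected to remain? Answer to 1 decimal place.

z = ln(181/52) / ln(1800/67.5) = 1.2473 / 3.2834 = 0.3799
S_new/S_old = (A_new/A_old)^z = 0.48^0.3799 = exp(0.3799 × -0.7340) = 0.7567

75.7%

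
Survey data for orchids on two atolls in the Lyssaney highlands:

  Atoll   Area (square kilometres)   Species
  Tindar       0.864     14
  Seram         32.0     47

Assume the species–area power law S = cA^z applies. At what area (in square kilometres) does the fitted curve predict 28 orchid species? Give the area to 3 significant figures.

z = ln(47/14) / ln(32/0.864) = 1.2111 / 3.6119 = 0.3353
c = 14 / 0.864^0.3353 = 14 / 0.9522 = 14.7
A = (28/14.7)^(1/0.3353) ⇒ ln A = ln(1.904)/0.3353 = 1.9210
A = e^1.9210 ≈ 6.828 square kilometres

6.83 square kilometres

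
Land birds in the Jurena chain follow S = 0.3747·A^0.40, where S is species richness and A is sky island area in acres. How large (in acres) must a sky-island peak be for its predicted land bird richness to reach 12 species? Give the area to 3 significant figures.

5800 acres

12 = 0.3747 × A^0.4  ⇒  A^0.4 = 12/0.3747 = 32.03
ln A = ln(32.03) / 0.4 = 3.4665 / 0.4 = 8.6663
A = e^8.6663 ≈ 5804 acres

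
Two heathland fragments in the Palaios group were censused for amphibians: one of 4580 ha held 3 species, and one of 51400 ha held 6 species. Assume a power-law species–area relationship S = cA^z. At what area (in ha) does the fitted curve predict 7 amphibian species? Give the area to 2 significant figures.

z = ln(6/3) / ln(51400/4580) = 0.6931 / 2.4179 = 0.2867
c = 3 / 4580^0.2867 = 3 / 11.21 = 0.2677
A = (7/0.2677)^(1/0.2867) ⇒ ln A = ln(26.15)/0.2867 = 11.3851
A = e^11.3851 ≈ 88003 ha

88000 ha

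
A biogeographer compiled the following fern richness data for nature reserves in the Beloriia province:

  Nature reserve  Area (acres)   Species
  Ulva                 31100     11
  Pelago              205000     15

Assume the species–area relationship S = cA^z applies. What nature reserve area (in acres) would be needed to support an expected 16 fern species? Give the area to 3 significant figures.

z = ln(15/11) / ln(205000/31100) = 0.3102 / 1.8858 = 0.1645
c = 11 / 31100^0.1645 = 11 / 5.482 = 2.007
A = (16/2.007)^(1/0.1645) ⇒ ln A = ln(7.973)/0.1645 = 12.6232
A = e^12.6232 ≈ 303511 acres

304000 acres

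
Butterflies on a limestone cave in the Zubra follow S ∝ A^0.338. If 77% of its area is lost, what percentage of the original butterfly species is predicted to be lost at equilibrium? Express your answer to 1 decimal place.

39.1%

S_new/S_old = (A_new/A_old)^z = 0.23^0.338
= exp(0.338 × ln 0.23) = exp(0.338 × -1.4697) = exp(-0.4968) ≈ 0.6085
Fraction lost = 1 − 0.6085 = 0.3915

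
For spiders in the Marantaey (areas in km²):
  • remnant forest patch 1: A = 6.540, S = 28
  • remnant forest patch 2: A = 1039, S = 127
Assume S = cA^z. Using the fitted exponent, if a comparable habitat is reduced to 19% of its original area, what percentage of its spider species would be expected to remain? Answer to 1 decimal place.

60.9%

z = ln(127/28) / ln(1039/6.54) = 1.5120 / 5.0681 = 0.2983
S_new/S_old = (A_new/A_old)^z = 0.19^0.2983 = exp(0.2983 × -1.6607) = 0.6093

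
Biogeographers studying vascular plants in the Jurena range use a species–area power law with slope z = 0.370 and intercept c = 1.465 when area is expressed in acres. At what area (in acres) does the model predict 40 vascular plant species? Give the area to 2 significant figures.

40 = 1.465 × A^0.37  ⇒  A^0.37 = 40/1.465 = 27.3
ln A = ln(27.3) / 0.37 = 3.3070 / 0.37 = 8.9379
A = e^8.9379 ≈ 7615 acres

7600 acres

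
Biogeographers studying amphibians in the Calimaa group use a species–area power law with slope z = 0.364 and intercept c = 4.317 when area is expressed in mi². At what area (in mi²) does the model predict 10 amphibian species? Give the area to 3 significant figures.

10.1 mi²

10 = 4.317 × A^0.364  ⇒  A^0.364 = 10/4.317 = 2.316
ln A = ln(2.316) / 0.364 = 0.8400 / 0.364 = 2.3078
A = e^2.3078 ≈ 10.05 mi²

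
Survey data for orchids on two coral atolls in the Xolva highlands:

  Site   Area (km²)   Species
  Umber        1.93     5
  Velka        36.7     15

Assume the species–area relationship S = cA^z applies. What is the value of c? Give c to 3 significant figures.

z = ln(S₂/S₁) / ln(A₂/A₁) = ln(15/5) / ln(36.7/1.93) = 1.0986 / 2.9453 = 0.3730
c = S₁ / A₁^z = 5 / 1.93^0.3730 = 5 / 1.278 = 3.912

3.91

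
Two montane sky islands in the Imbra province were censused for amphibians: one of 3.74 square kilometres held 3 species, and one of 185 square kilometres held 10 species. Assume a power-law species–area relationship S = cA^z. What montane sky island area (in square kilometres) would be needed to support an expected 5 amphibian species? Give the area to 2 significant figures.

20 square kilometres

z = ln(10/3) / ln(185/3.74) = 1.2040 / 3.9013 = 0.3086
c = 3 / 3.74^0.3086 = 3 / 1.502 = 1.997
A = (5/1.997)^(1/0.3086) ⇒ ln A = ln(2.504)/0.3086 = 2.9743
A = e^2.9743 ≈ 19.58 square kilometres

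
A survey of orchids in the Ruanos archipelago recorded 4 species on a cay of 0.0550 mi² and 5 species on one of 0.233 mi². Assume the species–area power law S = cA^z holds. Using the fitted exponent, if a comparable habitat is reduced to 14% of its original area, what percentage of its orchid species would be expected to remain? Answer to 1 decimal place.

73.8%

z = ln(5/4) / ln(0.233/0.055) = 0.2231 / 1.4437 = 0.1546
S_new/S_old = (A_new/A_old)^z = 0.14^0.1546 = exp(0.1546 × -1.9661) = 0.7379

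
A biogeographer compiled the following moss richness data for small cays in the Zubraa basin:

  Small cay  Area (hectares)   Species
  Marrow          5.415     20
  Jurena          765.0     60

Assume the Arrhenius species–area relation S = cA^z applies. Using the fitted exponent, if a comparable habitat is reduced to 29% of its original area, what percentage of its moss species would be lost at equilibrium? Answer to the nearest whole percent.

24%

z = ln(60/20) / ln(765/5.415) = 1.0986 / 4.9507 = 0.2219
S_new/S_old = (A_new/A_old)^z = 0.29^0.2219 = exp(0.2219 × -1.2379) = 0.7598
Fraction lost = 1 − 0.7598 = 0.2402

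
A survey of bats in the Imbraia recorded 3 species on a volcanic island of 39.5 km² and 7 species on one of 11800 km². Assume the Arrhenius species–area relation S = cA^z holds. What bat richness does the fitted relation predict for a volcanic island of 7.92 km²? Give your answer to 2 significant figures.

2.4

z = ln(7/3) / ln(11800/39.5) = 0.8473 / 5.6996 = 0.1487
c = 3 / 39.5^0.1487 = 3 / 1.727 = 1.737
S₃ = 1.737 × 7.92^0.1487 = 1.737 × 1.36 ≈ 2.363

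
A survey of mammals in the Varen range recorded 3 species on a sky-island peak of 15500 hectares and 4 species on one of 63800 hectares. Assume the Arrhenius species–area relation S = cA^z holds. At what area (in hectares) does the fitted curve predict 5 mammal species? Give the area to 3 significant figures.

z = ln(4/3) / ln(63800/15500) = 0.2877 / 1.4149 = 0.2033
c = 3 / 15500^0.2033 = 3 / 7.112 = 0.4218
A = (5/0.4218)^(1/0.2033) ⇒ ln A = ln(11.85)/0.2033 = 12.1610
A = e^12.1610 ≈ 191186 hectares

191000 hectares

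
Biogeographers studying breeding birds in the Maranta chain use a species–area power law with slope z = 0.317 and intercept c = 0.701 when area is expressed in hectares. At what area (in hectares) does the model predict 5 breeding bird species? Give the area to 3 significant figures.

492 hectares

5 = 0.701 × A^0.317  ⇒  A^0.317 = 5/0.701 = 7.133
ln A = ln(7.133) / 0.317 = 1.9647 / 0.317 = 6.1977
A = e^6.1977 ≈ 491.6 hectares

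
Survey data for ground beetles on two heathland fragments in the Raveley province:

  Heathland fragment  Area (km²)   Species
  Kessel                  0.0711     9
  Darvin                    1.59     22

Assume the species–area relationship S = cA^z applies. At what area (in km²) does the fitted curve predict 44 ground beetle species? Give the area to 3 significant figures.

17.7 km²

z = ln(22/9) / ln(1.59/0.0711) = 0.8938 / 3.1074 = 0.2876
c = 9 / 0.0711^0.2876 = 9 / 0.4675 = 19.25
A = (44/19.25)^(1/0.2876) ⇒ ln A = ln(2.285)/0.2876 = 2.8735
A = e^2.8735 ≈ 17.7 km²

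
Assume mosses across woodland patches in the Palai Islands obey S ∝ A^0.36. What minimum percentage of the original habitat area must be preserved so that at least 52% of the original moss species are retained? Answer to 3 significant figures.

16.3%

Need (A_new/A_old)^0.36 = 0.52, so A_new/A_old = 0.52^(1/0.36) = 0.52^2.778
ln(A_new/A_old) = ln 0.52 / 0.36 = -0.6539 / 0.36 = -1.8165
A_new/A_old = e^-1.8165 ≈ 0.1626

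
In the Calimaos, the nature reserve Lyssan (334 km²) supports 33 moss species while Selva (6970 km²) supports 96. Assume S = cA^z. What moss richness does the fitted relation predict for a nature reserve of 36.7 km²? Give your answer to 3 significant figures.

15.2

z = ln(96/33) / ln(6970/334) = 1.0678 / 3.0382 = 0.3515
c = 33 / 334^0.3515 = 33 / 7.709 = 4.281
S₃ = 4.281 × 36.7^0.3515 = 4.281 × 3.548 ≈ 15.19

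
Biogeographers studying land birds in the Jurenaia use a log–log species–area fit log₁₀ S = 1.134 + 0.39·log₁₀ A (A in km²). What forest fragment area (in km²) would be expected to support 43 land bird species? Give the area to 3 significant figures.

19.1 km²

43 = 13.61 × A^0.39  ⇒  A^0.39 = 43/13.61 = 3.158
ln A = ln(3.158) / 0.39 = 1.1501 / 0.39 = 2.9489
A = e^2.9489 ≈ 19.08 km²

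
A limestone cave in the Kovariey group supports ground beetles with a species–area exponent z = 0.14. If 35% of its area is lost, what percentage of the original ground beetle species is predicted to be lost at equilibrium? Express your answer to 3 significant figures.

5.85%

S_new/S_old = (A_new/A_old)^z = 0.65^0.14
= exp(0.14 × ln 0.65) = exp(0.14 × -0.4308) = exp(-0.0603) ≈ 0.9415
Fraction lost = 1 − 0.9415 = 0.05853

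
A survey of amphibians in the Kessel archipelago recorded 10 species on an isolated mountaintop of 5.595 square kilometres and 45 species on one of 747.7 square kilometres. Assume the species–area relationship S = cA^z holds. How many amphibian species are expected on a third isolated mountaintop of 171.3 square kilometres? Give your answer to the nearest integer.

29

z = ln(45/10) / ln(747.7/5.595) = 1.5041 / 4.8951 = 0.3073
c = 10 / 5.595^0.3073 = 10 / 1.697 = 5.892
S₃ = 5.892 × 171.3^0.3073 = 5.892 × 4.857 ≈ 28.61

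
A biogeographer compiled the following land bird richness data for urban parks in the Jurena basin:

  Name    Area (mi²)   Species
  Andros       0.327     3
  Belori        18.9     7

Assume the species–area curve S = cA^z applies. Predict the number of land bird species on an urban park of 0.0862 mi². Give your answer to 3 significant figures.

z = ln(7/3) / ln(18.9/0.327) = 0.8473 / 4.0570 = 0.2089
c = 3 / 0.327^0.2089 = 3 / 0.7918 = 3.789
S₃ = 3.789 × 0.0862^0.2089 = 3.789 × 0.5993 ≈ 2.271

2.27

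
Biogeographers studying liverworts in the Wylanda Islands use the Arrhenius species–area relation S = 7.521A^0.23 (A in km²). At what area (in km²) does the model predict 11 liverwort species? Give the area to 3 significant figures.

5.22 km²

11 = 7.521 × A^0.23  ⇒  A^0.23 = 11/7.521 = 1.463
ln A = ln(1.463) / 0.23 = 0.3802 / 0.23 = 1.6530
A = e^1.6530 ≈ 5.223 km²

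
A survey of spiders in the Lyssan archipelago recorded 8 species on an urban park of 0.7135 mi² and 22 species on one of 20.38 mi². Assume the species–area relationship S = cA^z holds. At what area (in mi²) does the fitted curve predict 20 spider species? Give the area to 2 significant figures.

z = ln(22/8) / ln(20.38/0.7135) = 1.0116 / 3.3521 = 0.3018
c = 8 / 0.7135^0.3018 = 8 / 0.9031 = 8.858
A = (20/8.858)^(1/0.3018) ⇒ ln A = ln(2.258)/0.3018 = 2.6987
A = e^2.6987 ≈ 14.86 mi²

15 mi²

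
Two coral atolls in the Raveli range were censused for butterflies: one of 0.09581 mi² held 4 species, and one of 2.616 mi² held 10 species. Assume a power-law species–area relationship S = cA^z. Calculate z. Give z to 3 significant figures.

Taking logs: ln S = ln c + z ln A, so z = (ln S₂ − ln S₁)/(ln A₂ − ln A₁).
z = ln(10/4) / ln(2.616/0.09581) = ln(2.5) / ln(27.3) = 0.9163 / 3.3070 = 0.2771

0.277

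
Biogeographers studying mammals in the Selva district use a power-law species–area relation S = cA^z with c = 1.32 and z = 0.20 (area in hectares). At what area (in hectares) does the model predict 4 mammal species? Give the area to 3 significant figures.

4 = 1.32 × A^0.2  ⇒  A^0.2 = 4/1.32 = 3.03
ln A = ln(3.03) / 0.2 = 1.1087 / 0.2 = 5.5433
A = e^5.5433 ≈ 255.5 hectares

256 hectares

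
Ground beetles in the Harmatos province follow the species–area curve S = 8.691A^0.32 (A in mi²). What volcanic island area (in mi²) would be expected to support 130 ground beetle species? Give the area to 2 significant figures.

4700 mi²

130 = 8.691 × A^0.32  ⇒  A^0.32 = 130/8.691 = 14.96
ln A = ln(14.96) / 0.32 = 2.7052 / 0.32 = 8.4539
A = e^8.4539 ≈ 4693 mi²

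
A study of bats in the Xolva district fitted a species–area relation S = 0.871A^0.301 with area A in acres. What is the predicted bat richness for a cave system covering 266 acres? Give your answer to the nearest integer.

S = 0.871 × 266^0.301 = 0.871 × 5.369 ≈ 4.676

5 species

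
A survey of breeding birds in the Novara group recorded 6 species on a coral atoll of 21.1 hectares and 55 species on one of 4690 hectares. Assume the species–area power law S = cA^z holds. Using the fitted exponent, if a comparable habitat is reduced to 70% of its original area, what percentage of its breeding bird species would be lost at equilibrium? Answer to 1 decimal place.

z = ln(55/6) / ln(4690/21.1) = 2.2156 / 5.4039 = 0.4100
S_new/S_old = (A_new/A_old)^z = 0.7^0.4100 = exp(0.4100 × -0.3567) = 0.864
Fraction lost = 1 − 0.864 = 0.136

13.6%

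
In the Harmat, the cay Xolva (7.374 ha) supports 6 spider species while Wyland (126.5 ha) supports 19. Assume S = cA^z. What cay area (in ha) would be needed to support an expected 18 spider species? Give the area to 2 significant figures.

110 ha

z = ln(19/6) / ln(126.5/7.374) = 1.1527 / 2.8423 = 0.4055
c = 6 / 7.374^0.4055 = 6 / 2.249 = 2.668
A = (18/2.668)^(1/0.4055) ⇒ ln A = ln(6.746)/0.4055 = 4.7069
A = e^4.7069 ≈ 110.7 ha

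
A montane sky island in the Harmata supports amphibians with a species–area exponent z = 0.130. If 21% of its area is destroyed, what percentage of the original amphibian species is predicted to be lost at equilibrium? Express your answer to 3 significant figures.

S_new/S_old = (A_new/A_old)^z = 0.79^0.13
= exp(0.13 × ln 0.79) = exp(0.13 × -0.2357) = exp(-0.0306) ≈ 0.9698
Fraction lost = 1 − 0.9698 = 0.03018

3.02%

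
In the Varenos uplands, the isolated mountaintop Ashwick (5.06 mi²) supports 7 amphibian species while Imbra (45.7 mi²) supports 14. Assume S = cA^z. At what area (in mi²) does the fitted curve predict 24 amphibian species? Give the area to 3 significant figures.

z = ln(14/7) / ln(45.7/5.06) = 0.6931 / 2.2007 = 0.3150
c = 7 / 5.06^0.3150 = 7 / 1.666 = 4.201
A = (24/4.201)^(1/0.3150) ⇒ ln A = ln(5.713)/0.3150 = 5.5334
A = e^5.5334 ≈ 253 mi²

253 mi²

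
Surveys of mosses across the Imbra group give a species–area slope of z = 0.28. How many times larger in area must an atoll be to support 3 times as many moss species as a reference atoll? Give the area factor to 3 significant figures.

50.6

(A₂/A₁)^0.28 = 3, so A₂/A₁ = 3^(1/0.28) = 3^3.571
ln(A₂/A₁) = ln 3 / 0.28 = 1.0986 / 0.28 = 3.9236
A₂/A₁ = e^3.9236 ≈ 50.58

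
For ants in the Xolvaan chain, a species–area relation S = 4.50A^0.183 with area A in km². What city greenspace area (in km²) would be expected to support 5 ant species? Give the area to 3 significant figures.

5 = 4.5 × A^0.183  ⇒  A^0.183 = 5/4.5 = 1.111
ln A = ln(1.111) / 0.183 = 0.1054 / 0.183 = 0.5757
A = e^0.5757 ≈ 1.778 km²

1.78 km²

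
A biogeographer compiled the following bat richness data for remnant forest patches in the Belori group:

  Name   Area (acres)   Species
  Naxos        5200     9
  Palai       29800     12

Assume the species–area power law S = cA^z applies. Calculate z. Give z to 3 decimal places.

Taking logs: ln S = ln c + z ln A, so z = (ln S₂ − ln S₁)/(ln A₂ − ln A₁).
z = ln(12/9) / ln(29800/5200) = ln(1.333) / ln(5.731) = 0.2877 / 1.7458 = 0.1648

0.165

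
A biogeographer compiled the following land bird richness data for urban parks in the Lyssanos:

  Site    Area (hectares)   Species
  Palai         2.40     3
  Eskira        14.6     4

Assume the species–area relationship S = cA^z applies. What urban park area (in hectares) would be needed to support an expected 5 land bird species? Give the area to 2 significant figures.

59 hectares

z = ln(4/3) / ln(14.6/2.4) = 0.2877 / 1.8056 = 0.1593
c = 3 / 2.4^0.1593 = 3 / 1.15 = 2.609
A = (5/2.609)^(1/0.1593) ⇒ ln A = ln(1.916)/0.1593 = 4.0815
A = e^4.0815 ≈ 59.24 hectares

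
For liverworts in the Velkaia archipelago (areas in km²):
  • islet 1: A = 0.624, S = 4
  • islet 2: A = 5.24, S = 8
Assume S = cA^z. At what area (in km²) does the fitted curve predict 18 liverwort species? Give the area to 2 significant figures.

z = ln(8/4) / ln(5.24/0.624) = 0.6931 / 2.1279 = 0.3257
c = 4 / 0.624^0.3257 = 4 / 0.8576 = 4.664
A = (18/4.664)^(1/0.3257) ⇒ ln A = ln(3.859)/0.3257 = 4.1458
A = e^4.1458 ≈ 63.17 km²

63 km²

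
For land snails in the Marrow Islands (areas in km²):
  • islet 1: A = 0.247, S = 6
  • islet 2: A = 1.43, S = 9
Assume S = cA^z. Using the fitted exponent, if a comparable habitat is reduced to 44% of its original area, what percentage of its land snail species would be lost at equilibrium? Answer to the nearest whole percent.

z = ln(9/6) / ln(1.43/0.247) = 0.4055 / 1.7560 = 0.2309
S_new/S_old = (A_new/A_old)^z = 0.44^0.2309 = exp(0.2309 × -0.8210) = 0.8273
Fraction lost = 1 − 0.8273 = 0.1727

17%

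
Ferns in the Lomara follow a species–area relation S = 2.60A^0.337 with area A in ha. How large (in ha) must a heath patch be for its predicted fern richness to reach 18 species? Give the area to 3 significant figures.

18 = 2.6 × A^0.337  ⇒  A^0.337 = 18/2.6 = 6.923
ln A = ln(6.923) / 0.337 = 1.9349 / 0.337 = 5.7414
A = e^5.7414 ≈ 311.5 ha

312 ha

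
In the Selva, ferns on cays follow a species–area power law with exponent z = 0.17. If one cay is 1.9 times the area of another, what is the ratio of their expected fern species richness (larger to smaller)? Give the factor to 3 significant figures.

S₂/S₁ = (A₂/A₁)^z = 1.9^0.17
ln(S₂/S₁) = 0.17 × ln 1.9 = 0.17 × 0.6419 = 0.1091
S₂/S₁ = e^0.1091 ≈ 1.115

1.12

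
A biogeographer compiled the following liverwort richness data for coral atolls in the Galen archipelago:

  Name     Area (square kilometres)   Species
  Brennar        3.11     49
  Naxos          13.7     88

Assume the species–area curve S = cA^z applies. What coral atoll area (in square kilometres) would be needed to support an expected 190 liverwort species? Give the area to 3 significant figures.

96.2 square kilometres

z = ln(88/49) / ln(13.7/3.11) = 0.5855 / 1.4828 = 0.3949
c = 49 / 3.11^0.3949 = 49 / 1.565 = 31.31
A = (190/31.31)^(1/0.3949) ⇒ ln A = ln(6.069)/0.3949 = 4.5666
A = e^4.5666 ≈ 96.21 square kilometres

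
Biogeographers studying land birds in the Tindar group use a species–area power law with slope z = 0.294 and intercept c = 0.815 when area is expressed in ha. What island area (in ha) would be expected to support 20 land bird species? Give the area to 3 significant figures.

20 = 0.815 × A^0.294  ⇒  A^0.294 = 20/0.815 = 24.54
ln A = ln(24.54) / 0.294 = 3.2003 / 0.294 = 10.8854
A = e^10.8854 ≈ 53390 ha

53400 ha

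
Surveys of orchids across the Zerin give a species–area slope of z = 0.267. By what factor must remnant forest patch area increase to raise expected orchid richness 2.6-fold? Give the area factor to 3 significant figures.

(A₂/A₁)^0.267 = 2.6, so A₂/A₁ = 2.6^(1/0.267) = 2.6^3.745
ln(A₂/A₁) = ln 2.6 / 0.267 = 0.9555 / 0.267 = 3.5787
A₂/A₁ = e^3.5787 ≈ 35.83

35.8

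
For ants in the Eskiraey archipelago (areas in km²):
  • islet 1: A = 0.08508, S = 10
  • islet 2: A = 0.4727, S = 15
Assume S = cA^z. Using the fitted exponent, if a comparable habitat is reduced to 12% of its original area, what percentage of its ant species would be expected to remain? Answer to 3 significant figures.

60.6%

z = ln(15/10) / ln(0.4727/0.08508) = 0.4055 / 1.7149 = 0.2364
S_new/S_old = (A_new/A_old)^z = 0.12^0.2364 = exp(0.2364 × -2.1203) = 0.6057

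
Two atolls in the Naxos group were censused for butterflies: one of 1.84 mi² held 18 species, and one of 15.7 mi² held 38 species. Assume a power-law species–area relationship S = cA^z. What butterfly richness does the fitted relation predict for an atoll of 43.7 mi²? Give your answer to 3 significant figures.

54.3

z = ln(38/18) / ln(15.7/1.84) = 0.7472 / 2.1439 = 0.3485
c = 18 / 1.84^0.3485 = 18 / 1.237 = 14.55
S₃ = 14.55 × 43.7^0.3485 = 14.55 × 3.73 ≈ 54.29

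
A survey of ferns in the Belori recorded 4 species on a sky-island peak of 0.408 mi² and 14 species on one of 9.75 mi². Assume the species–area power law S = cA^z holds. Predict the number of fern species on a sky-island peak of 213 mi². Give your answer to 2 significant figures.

47

z = ln(14/4) / ln(9.75/0.408) = 1.2528 / 3.1738 = 0.3947
c = 4 / 0.408^0.3947 = 4 / 0.702 = 5.698
S₃ = 5.698 × 213^0.3947 = 5.698 × 8.3 ≈ 47.29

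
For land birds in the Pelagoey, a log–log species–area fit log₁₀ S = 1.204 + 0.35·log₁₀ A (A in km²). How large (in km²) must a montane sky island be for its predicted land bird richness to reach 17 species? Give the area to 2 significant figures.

17 = 16 × A^0.35  ⇒  A^0.35 = 17/16 = 1.063
ln A = ln(1.063) / 0.35 = 0.0609 / 0.35 = 0.1740
A = e^0.1740 ≈ 1.19 km²

1.2 km²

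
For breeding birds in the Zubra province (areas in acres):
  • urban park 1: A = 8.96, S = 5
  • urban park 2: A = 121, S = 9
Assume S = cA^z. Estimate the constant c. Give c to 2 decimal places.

z = ln(S₂/S₁) / ln(A₂/A₁) = ln(9/5) / ln(121/8.96) = 0.5878 / 2.6030 = 0.2258
c = S₁ / A₁^z = 5 / 8.96^0.2258 = 5 / 1.641 = 3.047

3.05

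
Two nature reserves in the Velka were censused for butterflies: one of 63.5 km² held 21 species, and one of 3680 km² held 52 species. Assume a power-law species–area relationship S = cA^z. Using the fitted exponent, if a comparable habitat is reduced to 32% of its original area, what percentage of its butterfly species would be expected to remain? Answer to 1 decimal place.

z = ln(52/21) / ln(3680/63.5) = 0.9067 / 4.0596 = 0.2234
S_new/S_old = (A_new/A_old)^z = 0.32^0.2234 = exp(0.2234 × -1.1394) = 0.7753

77.5%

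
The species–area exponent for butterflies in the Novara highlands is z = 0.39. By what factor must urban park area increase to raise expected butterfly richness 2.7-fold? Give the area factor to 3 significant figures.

(A₂/A₁)^0.39 = 2.7, so A₂/A₁ = 2.7^(1/0.39) = 2.7^2.564
ln(A₂/A₁) = ln 2.7 / 0.39 = 0.9933 / 0.39 = 2.5468
A₂/A₁ = e^2.5468 ≈ 12.77

12.8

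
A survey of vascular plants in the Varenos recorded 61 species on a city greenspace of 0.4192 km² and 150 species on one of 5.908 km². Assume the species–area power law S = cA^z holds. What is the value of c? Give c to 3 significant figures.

82.0

z = ln(S₂/S₁) / ln(A₂/A₁) = ln(150/61) / ln(5.908/0.4192) = 0.8998 / 2.6457 = 0.3401
c = S₁ / A₁^z = 61 / 0.4192^0.3401 = 61 / 0.744 = 81.99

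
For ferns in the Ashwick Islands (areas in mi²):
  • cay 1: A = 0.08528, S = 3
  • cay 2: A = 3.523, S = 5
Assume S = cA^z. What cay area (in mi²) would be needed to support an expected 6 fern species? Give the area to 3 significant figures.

z = ln(5/3) / ln(3.523/0.08528) = 0.5108 / 3.7211 = 0.1373
c = 3 / 0.08528^0.1373 = 3 / 0.7132 = 4.206
A = (6/4.206)^(1/0.1373) ⇒ ln A = ln(1.426)/0.1373 = 2.5874
A = e^2.5874 ≈ 13.3 mi²

13.3 mi²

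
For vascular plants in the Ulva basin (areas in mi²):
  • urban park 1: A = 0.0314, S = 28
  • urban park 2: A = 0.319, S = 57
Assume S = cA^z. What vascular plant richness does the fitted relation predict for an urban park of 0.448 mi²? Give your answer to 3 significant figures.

63.3

z = ln(57/28) / ln(0.319/0.0314) = 0.7108 / 2.3184 = 0.3066
c = 28 / 0.0314^0.3066 = 28 / 0.3461 = 80.91
S₃ = 80.91 × 0.448^0.3066 = 80.91 × 0.7818 ≈ 63.26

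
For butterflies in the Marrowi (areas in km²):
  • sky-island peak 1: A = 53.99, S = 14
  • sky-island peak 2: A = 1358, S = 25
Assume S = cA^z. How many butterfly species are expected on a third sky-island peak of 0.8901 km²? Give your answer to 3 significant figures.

z = ln(25/14) / ln(1358/53.99) = 0.5798 / 3.2250 = 0.1798
c = 14 / 53.99^0.1798 = 14 / 2.049 = 6.834
S₃ = 6.834 × 0.8901^0.1798 = 6.834 × 0.9793 ≈ 6.692

6.69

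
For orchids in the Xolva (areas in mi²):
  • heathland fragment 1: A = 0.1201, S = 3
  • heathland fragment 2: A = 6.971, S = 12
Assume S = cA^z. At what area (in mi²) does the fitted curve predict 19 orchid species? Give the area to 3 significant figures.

26.8 mi²

z = ln(12/3) / ln(6.971/0.1201) = 1.3863 / 4.0612 = 0.3414
c = 3 / 0.1201^0.3414 = 3 / 0.4851 = 6.185
A = (19/6.185)^(1/0.3414) ⇒ ln A = ln(3.072)/0.3414 = 3.2880
A = e^3.2880 ≈ 26.79 mi²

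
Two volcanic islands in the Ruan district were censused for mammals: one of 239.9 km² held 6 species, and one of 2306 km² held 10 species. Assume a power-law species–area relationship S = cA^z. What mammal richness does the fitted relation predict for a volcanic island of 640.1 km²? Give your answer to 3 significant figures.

z = ln(10/6) / ln(2306/239.9) = 0.5108 / 2.2630 = 0.2257
c = 6 / 239.9^0.2257 = 6 / 3.445 = 1.741
S₃ = 1.741 × 640.1^0.2257 = 1.741 × 4.3 ≈ 7.488

7.49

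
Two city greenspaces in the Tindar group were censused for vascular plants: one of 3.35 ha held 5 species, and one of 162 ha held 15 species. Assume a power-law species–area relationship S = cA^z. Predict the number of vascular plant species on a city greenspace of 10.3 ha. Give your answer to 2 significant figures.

z = ln(15/5) / ln(162/3.35) = 1.0986 / 3.8786 = 0.2832
c = 5 / 3.35^0.2832 = 5 / 1.408 = 3.55
S₃ = 3.55 × 10.3^0.2832 = 3.55 × 1.936 ≈ 6.873

6.9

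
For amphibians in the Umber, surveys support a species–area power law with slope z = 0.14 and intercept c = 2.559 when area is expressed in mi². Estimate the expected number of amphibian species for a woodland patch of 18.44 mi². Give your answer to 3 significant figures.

3.85

S = 2.559 × 18.44^0.14
ln S = ln 2.559 + 0.14 × ln 18.44 = 0.9396 + 0.14 × 2.9145 = 1.3476
S = e^1.3476 ≈ 3.848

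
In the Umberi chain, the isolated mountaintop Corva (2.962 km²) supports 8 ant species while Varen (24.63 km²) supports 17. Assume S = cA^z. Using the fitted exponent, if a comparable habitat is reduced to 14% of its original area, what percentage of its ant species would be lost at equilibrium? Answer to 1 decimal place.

50.3%

z = ln(17/8) / ln(24.63/2.962) = 0.7538 / 2.1181 = 0.3559
S_new/S_old = (A_new/A_old)^z = 0.14^0.3559 = exp(0.3559 × -1.9661) = 0.4967
Fraction lost = 1 − 0.4967 = 0.5033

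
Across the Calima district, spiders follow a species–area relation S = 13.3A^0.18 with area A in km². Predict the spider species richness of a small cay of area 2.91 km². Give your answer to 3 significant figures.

S = 13.3 × 2.91^0.18 = 13.3 × 1.212 ≈ 16.12

16.1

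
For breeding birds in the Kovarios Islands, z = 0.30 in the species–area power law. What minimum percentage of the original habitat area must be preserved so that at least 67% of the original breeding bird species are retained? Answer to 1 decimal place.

Need (A_new/A_old)^0.3 = 0.67, so A_new/A_old = 0.67^(1/0.3) = 0.67^3.333
ln(A_new/A_old) = ln 0.67 / 0.3 = -0.4005 / 0.3 = -1.3349
A_new/A_old = e^-1.3349 ≈ 0.2632

26.3%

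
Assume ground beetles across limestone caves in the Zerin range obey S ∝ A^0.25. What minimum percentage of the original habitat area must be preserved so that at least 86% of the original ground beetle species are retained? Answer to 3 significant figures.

Need (A_new/A_old)^0.25 = 0.86, so A_new/A_old = 0.86^(1/0.25) = 0.86^4
ln(A_new/A_old) = ln 0.86 / 0.25 = -0.1508 / 0.25 = -0.6033
A_new/A_old = e^-0.6033 ≈ 0.547

54.7%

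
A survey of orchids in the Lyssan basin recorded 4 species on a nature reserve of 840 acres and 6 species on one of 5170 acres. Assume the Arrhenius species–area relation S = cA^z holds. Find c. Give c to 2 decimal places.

0.89

z = ln(S₂/S₁) / ln(A₂/A₁) = ln(6/4) / ln(5170/840) = 0.4055 / 1.8172 = 0.2231
c = S₁ / A₁^z = 4 / 840^0.2231 = 4 / 4.492 = 0.8904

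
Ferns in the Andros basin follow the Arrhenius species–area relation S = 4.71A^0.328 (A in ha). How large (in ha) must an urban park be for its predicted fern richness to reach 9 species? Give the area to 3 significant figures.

9 = 4.71 × A^0.328  ⇒  A^0.328 = 9/4.71 = 1.911
ln A = ln(1.911) / 0.328 = 0.6475 / 0.328 = 1.9742
A = e^1.9742 ≈ 7.201 ha

7.20 ha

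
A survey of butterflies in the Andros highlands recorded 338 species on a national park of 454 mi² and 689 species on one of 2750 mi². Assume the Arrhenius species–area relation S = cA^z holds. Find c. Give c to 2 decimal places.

z = ln(S₂/S₁) / ln(A₂/A₁) = ln(689/338) / ln(2750/454) = 0.7122 / 1.8013 = 0.3954
c = S₁ / A₁^z = 338 / 454^0.3954 = 338 / 11.23 = 30.08

30.08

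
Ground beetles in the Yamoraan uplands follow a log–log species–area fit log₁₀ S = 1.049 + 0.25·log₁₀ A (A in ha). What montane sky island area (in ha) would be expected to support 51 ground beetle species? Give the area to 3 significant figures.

51 = 11.19 × A^0.25  ⇒  A^0.25 = 51/11.19 = 4.556
ln A = ln(4.556) / 0.25 = 1.5164 / 0.25 = 6.0657
A = e^6.0657 ≈ 430.8 ha

431 ha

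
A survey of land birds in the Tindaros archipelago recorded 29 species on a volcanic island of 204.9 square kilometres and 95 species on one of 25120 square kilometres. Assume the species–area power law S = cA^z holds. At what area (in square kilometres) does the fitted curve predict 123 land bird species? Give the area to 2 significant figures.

72000 square kilometres

z = ln(95/29) / ln(25120/204.9) = 1.1866 / 4.8089 = 0.2467
c = 29 / 204.9^0.2467 = 29 / 3.718 = 7.799
A = (123/7.799)^(1/0.2467) ⇒ ln A = ln(15.77)/0.2467 = 11.1783
A = e^11.1783 ≈ 71559 square kilometres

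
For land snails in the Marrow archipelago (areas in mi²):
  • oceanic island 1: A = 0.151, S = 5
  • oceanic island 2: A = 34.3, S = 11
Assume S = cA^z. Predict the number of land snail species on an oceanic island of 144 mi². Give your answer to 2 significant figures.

14

z = ln(11/5) / ln(34.3/0.151) = 0.7885 / 5.4256 = 0.1453
c = 5 / 0.151^0.1453 = 5 / 0.7598 = 6.581
S₃ = 6.581 × 144^0.1453 = 6.581 × 2.059 ≈ 13.55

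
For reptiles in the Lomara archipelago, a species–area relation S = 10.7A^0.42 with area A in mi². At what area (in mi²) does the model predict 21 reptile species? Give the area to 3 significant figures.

21 = 10.7 × A^0.42  ⇒  A^0.42 = 21/10.7 = 1.963
ln A = ln(1.963) / 0.42 = 0.6743 / 0.42 = 1.6054
A = e^1.6054 ≈ 4.98 mi²

4.98 mi²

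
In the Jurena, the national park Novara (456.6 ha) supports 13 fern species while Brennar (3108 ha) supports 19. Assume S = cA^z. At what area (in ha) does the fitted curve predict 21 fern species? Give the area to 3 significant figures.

5150 ha

z = ln(19/13) / ln(3108/456.6) = 0.3795 / 1.9179 = 0.1979
c = 13 / 456.6^0.1979 = 13 / 3.359 = 3.87
A = (21/3.87)^(1/0.1979) ⇒ ln A = ln(5.426)/0.1979 = 8.5476
A = e^8.5476 ≈ 5154 ha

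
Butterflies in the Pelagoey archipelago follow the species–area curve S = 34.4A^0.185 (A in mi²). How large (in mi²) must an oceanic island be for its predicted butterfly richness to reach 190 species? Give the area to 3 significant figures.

10300 mi²

190 = 34.4 × A^0.185  ⇒  A^0.185 = 190/34.4 = 5.523
ln A = ln(5.523) / 0.185 = 1.7090 / 0.185 = 9.2377
A = e^9.2377 ≈ 10277 mi²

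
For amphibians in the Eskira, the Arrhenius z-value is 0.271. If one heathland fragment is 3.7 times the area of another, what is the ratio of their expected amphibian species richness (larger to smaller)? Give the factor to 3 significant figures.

S₂/S₁ = (A₂/A₁)^z = 3.7^0.271
ln(S₂/S₁) = 0.271 × ln 3.7 = 0.271 × 1.3083 = 0.3546
S₂/S₁ = e^0.3546 ≈ 1.426

1.43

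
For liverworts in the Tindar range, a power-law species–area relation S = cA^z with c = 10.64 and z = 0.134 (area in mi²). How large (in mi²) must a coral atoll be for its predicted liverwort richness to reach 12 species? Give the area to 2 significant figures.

2.5 mi²

12 = 10.64 × A^0.134  ⇒  A^0.134 = 12/10.64 = 1.128
ln A = ln(1.128) / 0.134 = 0.1203 / 0.134 = 0.8977
A = e^0.8977 ≈ 2.454 mi²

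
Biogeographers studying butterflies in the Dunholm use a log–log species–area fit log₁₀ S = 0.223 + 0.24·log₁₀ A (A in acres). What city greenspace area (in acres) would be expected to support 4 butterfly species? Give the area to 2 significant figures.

38 acres

4 = 1.671 × A^0.24  ⇒  A^0.24 = 4/1.671 = 2.394
ln A = ln(2.394) / 0.24 = 0.8728 / 0.24 = 3.6367
A = e^3.6367 ≈ 37.97 acres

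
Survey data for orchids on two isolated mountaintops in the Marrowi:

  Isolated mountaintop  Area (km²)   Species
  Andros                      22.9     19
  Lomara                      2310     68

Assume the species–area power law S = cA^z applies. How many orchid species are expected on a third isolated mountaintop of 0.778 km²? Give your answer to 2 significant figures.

7.5

z = ln(68/19) / ln(2310/22.9) = 1.2751 / 4.6139 = 0.2764
c = 19 / 22.9^0.2764 = 19 / 2.376 = 7.998
S₃ = 7.998 × 0.778^0.2764 = 7.998 × 0.933 ≈ 7.462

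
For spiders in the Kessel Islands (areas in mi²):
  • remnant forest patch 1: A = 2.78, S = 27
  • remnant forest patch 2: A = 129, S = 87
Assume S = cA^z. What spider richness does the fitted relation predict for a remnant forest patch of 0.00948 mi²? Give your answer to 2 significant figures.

z = ln(87/27) / ln(129/2.78) = 1.1701 / 3.8374 = 0.3049
c = 27 / 2.78^0.3049 = 27 / 1.366 = 19.77
S₃ = 19.77 × 0.00948^0.3049 = 19.77 × 0.2416 ≈ 4.776

4.8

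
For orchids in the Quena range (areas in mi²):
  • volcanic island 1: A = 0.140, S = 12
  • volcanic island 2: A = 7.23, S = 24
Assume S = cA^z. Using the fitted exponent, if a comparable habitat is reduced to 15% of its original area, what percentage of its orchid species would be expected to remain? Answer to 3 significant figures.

z = ln(24/12) / ln(7.23/0.14) = 0.6931 / 3.9444 = 0.1757
S_new/S_old = (A_new/A_old)^z = 0.15^0.1757 = exp(0.1757 × -1.8971) = 0.7165

71.6%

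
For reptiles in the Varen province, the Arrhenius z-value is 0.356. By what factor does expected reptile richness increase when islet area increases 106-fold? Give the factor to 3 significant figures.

S₂/S₁ = (A₂/A₁)^z = 106^0.356
ln(S₂/S₁) = 0.356 × ln 106 = 0.356 × 4.6634 = 1.6602
S₂/S₁ = e^1.6602 ≈ 5.26

5.26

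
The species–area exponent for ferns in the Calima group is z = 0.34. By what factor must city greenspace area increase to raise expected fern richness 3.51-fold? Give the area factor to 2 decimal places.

(A₂/A₁)^0.34 = 3.51, so A₂/A₁ = 3.51^(1/0.34) = 3.51^2.941
ln(A₂/A₁) = ln 3.51 / 0.34 = 1.2556 / 0.34 = 3.6930
A₂/A₁ = e^3.6930 ≈ 40.16

40.16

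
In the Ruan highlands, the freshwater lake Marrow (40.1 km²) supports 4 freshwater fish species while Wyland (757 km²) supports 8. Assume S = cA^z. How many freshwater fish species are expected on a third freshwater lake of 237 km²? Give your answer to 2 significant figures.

6.1

z = ln(8/4) / ln(757/40.1) = 0.6931 / 2.9380 = 0.2359
c = 4 / 40.1^0.2359 = 4 / 2.389 = 1.674
S₃ = 1.674 × 237^0.2359 = 1.674 × 3.633 ≈ 6.083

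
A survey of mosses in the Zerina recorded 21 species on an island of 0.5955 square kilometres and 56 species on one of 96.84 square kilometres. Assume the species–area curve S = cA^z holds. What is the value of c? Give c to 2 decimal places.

z = ln(S₂/S₁) / ln(A₂/A₁) = ln(56/21) / ln(96.84/0.5955) = 0.9808 / 5.0914 = 0.1926
c = S₁ / A₁^z = 21 / 0.5955^0.1926 = 21 / 0.905 = 23.21

23.21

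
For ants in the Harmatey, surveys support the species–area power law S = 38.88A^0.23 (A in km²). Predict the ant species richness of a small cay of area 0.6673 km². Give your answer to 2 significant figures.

35

S = 38.88 × 0.6673^0.23
ln S = ln 38.88 + 0.23 × ln 0.6673 = 3.6605 + 0.23 × -0.4045 = 3.5674
S = e^3.5674 ≈ 35.43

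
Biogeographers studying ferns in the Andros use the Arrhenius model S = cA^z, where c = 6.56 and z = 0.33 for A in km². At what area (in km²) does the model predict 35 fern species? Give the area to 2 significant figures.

160 km²

35 = 6.56 × A^0.33  ⇒  A^0.33 = 35/6.56 = 5.335
ln A = ln(5.335) / 0.33 = 1.6744 / 0.33 = 5.0738
A = e^5.0738 ≈ 159.8 km²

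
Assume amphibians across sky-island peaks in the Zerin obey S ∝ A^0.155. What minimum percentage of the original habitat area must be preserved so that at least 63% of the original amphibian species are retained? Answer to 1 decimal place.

Need (A_new/A_old)^0.155 = 0.63, so A_new/A_old = 0.63^(1/0.155) = 0.63^6.452
ln(A_new/A_old) = ln 0.63 / 0.155 = -0.4620 / 0.155 = -2.9809
A_new/A_old = e^-2.9809 ≈ 0.05075

5.1%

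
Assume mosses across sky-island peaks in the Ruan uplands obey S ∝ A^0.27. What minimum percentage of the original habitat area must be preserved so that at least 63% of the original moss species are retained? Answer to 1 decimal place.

Need (A_new/A_old)^0.27 = 0.63, so A_new/A_old = 0.63^(1/0.27) = 0.63^3.704
ln(A_new/A_old) = ln 0.63 / 0.27 = -0.4620 / 0.27 = -1.7112
A_new/A_old = e^-1.7112 ≈ 0.1806

18.1%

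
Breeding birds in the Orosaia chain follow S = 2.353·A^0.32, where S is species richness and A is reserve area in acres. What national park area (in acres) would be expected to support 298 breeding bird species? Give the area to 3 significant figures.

298 = 2.353 × A^0.32  ⇒  A^0.32 = 298/2.353 = 126.6
ln A = ln(126.6) / 0.32 = 4.8414 / 0.32 = 15.1294
A = e^15.1294 ≈ 3720551 acres

3720000 acres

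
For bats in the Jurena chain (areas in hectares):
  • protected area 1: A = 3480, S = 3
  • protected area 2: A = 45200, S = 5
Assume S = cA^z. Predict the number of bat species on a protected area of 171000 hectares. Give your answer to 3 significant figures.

z = ln(5/3) / ln(45200/3480) = 0.5108 / 2.5641 = 0.1992
c = 3 / 3480^0.1992 = 3 / 5.077 = 0.5909
S₃ = 0.5909 × 171000^0.1992 = 0.5909 × 11.03 ≈ 6.518

6.52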